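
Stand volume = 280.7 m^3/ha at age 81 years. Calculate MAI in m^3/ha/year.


Formula: MAI = Total Volume / Stand Age
MAI = 280.7 m^3/ha / 81 years
MAI = 3.47 m^3/ha/year

3.47


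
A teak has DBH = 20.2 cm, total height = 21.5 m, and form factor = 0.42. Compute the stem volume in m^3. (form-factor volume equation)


Formula: V = pi * (DBH/200)^2 * H * ff
Radius = DBH/200 = 20.2/200 = 0.101 m
Radius^2 = 0.101^2 = 0.010201 m^2
V = pi * 0.010201 * 21.5 * 0.42
V = 0.289 m^3

0.289


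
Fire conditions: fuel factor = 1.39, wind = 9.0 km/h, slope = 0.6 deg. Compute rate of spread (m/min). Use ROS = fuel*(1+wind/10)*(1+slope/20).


Formula: ROS = fuel * (1 + wind/10) * (1 + slope/20)
Wind factor = 1 + 9.0/10 = 1.9
Slope factor = 1 + 0.6/20 = 1.03
ROS = 1.39 * 1.9 * 1.03 = 2.72 m/min

2.72


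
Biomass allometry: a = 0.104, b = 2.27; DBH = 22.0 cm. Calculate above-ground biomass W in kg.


Formula: W = a * DBH^b  (allometric power law)
DBH^b = 22.0^2.27 = 1115.0632
W = 0.104 * 1115.0632 = 116.0 kg

116.0


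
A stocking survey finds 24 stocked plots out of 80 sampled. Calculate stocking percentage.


Formula: Stocking % = stocked plots / total plots * 100
Stocking = 24 / 80 * 100
Stocking = 0.3 * 100 = 30.0%

30.0


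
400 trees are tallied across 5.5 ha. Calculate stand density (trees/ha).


Formula: Stand Density = N_trees / Area_ha
Density = 400 trees / 5.5 ha
Density = 73 trees/ha

73


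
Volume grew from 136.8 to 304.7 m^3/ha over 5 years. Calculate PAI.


Formula: PAI = (V_T2 - V_T1) / (T2 - T1)
Volume increment = 304.7 - 136.8 = 167.9 m^3/ha
PAI = 167.9 / 5 = 33.58 m^3/ha/year

33.58


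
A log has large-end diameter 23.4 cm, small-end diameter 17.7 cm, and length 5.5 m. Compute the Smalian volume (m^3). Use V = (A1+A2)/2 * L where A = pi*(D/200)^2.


Smalian: V = (A1 + A2)/2 * L,  A = pi*(D/200)^2
A1 = pi*(23.4/200)^2 = 0.043005 m^2
A2 = pi*(17.7/200)^2 = 0.024606 m^2
V = (0.043005+0.024606)/2*5.5 = 0.1859 m^3

0.1859


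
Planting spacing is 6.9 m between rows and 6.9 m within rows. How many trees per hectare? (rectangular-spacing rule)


Formula: TPH = 10000 m^2/ha / (spacing_x * spacing_y)
Area per tree = 6.9 m * 6.9 m = 47.61 m^2
TPH = 10000 / 47.61 = 210 trees/ha

210


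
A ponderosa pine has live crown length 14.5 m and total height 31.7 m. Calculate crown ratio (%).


Formula: Crown Ratio = (Crown Length / Total Height) * 100
CR = (14.5 m / 31.7 m) * 100
CR = 0.4574 * 100 = 45.7%

45.7


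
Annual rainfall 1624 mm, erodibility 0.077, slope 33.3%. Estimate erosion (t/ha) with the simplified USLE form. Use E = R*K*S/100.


Formula: E = R * K * S / 100  (simplified USLE)
R * K = 1624 * 0.077 = 125.048
E = 125.048 * 33.3 / 100 = 41.64 t/ha

41.64


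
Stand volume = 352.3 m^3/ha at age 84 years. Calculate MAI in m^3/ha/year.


Formula: MAI = Total Volume / Stand Age
MAI = 352.3 m^3/ha / 84 years
MAI = 4.19 m^3/ha/year

4.19


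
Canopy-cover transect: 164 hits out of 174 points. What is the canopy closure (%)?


Formula: Canopy closure = covered points / total points * 100
Closure = 164 / 174 * 100
Closure = 0.9425 * 100 = 94.3%

94.3


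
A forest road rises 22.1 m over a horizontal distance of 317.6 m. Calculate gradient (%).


Formula: Gradient = rise / run * 100
Gradient = 22.1 / 317.6 * 100 = 7.0%

7.0


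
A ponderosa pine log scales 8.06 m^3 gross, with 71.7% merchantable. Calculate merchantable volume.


Formula: MV = V_total * (merchantable_pct / 100)
Merchantable fraction = 71.7% / 100 = 0.717
MV = 8.06 m^3 * 0.717 = 5.779 m^3

5.779


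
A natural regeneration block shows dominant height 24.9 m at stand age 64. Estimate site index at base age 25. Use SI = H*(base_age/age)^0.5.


Formula: SI = H_dom * (base_age / age)^0.5
Age ratio = 25 / 64 = 0.39062
sqrt(age_ratio) = 0.625
SI = 24.9 * 0.625 = 15.6 m

15.6


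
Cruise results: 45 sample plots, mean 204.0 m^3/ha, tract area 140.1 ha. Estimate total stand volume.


Formula: Total Volume = Mean Volume per ha * Total Area
Total Volume = 204.0 m^3/ha * 140.1 ha
Total Volume = 28580 m^3

28580


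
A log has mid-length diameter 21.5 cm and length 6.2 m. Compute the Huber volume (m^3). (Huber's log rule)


Huber: V = Am * L,  Am = pi*(Dm/200)^2
Am = pi*(21.5/200)^2 = 0.036305 m^2
V = 0.036305*6.2 = 0.2251 m^3

0.2251


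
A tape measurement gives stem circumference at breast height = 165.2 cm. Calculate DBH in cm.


Formula: DBH = C / pi
DBH = 165.2 / pi
pi = 3.14159...
DBH = 52.6 cm

52.6


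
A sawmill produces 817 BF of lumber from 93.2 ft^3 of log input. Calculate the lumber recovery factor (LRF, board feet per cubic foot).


Formula: LRF = Lumber Output (BF) / Log Input (ft^3)
LRF = 817 BF / 93.2 ft^3
LRF = 8.77 BF/ft^3

8.77


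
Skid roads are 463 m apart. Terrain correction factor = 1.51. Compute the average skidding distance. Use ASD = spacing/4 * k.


Formula: ASD = (spacing / 4) * correction
Uncorrected distance = spacing / 4 = 463 / 4 = 115.75 m
ASD = 115.75 * 1.51 = 175 m

175


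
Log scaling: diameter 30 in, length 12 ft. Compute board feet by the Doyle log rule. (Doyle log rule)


Doyle: BF = (D - 4)^2 * L / 16
Adjusted diameter = 30 - 4 = 26 in
(D-4)^2 = 26^2 = 676
BF = 676 * 12 / 16 = 507 BF

507


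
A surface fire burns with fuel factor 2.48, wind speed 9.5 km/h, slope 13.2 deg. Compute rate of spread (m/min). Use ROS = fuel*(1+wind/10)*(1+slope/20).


Formula: ROS = fuel * (1 + wind/10) * (1 + slope/20)
Wind factor = 1 + 9.5/10 = 1.95
Slope factor = 1 + 13.2/20 = 1.66
ROS = 2.48 * 1.95 * 1.66 = 8.03 m/min

8.03


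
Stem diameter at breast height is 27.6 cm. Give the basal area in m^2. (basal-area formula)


Formula: BA = pi * (DBH/2)^2 / 10000  (cm^2 to m^2)
Radius = DBH/2 = 27.6/2 = 13.8 cm
BA = pi * 13.8^2 / 10000
   = 598.2849 cm^2 / 10000
   = 0.0598 m^2

0.0598


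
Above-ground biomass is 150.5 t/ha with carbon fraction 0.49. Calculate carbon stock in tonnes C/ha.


Formula: Carbon Stock = Biomass * Carbon Fraction
C = 150.5 t/ha * 0.49
C = 73.7 t C/ha

73.7


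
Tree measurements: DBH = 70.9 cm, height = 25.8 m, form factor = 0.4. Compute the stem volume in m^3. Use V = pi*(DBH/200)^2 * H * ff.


Formula: V = pi * (DBH/200)^2 * H * ff
Radius = DBH/200 = 70.9/200 = 0.3545 m
Radius^2 = 0.3545^2 = 0.12567025 m^2
V = pi * 0.12567025 * 25.8 * 0.4
V = 4.074 m^3

4.074


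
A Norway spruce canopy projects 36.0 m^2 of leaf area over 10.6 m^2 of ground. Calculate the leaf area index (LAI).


Formula: LAI = total leaf area / ground area  (dimensionless)
LAI = 36.0 m^2 / 10.6 m^2
LAI = 3.4

3.4


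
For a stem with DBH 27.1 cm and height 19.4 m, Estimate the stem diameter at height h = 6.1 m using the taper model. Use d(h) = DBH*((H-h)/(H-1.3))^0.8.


Taper: d(h) = DBH * ((H - h) / (H - 1.3))^0.8
Numerator = H - h = 19.4 - 6.1 = 13.3 m
Denominator = H - 1.3 = 19.4 - 1.3 = 18.1 m
Ratio = 13.3 / 18.1 = 0.73481
d = 27.1 * 0.73481^0.8 = 21.2 cm

21.2


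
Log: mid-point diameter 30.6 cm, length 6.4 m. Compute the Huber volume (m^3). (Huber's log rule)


Huber: V = Am * L,  Am = pi*(Dm/200)^2
Am = pi*(30.6/200)^2 = 0.073542 m^2
V = 0.073542*6.4 = 0.4707 m^3

0.4707


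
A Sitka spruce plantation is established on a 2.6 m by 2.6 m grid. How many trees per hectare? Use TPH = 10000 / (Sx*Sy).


Formula: TPH = 10000 m^2/ha / (spacing_x * spacing_y)
Area per tree = 2.6 m * 2.6 m = 6.76 m^2
TPH = 10000 / 6.76 = 1479 trees/ha

1479


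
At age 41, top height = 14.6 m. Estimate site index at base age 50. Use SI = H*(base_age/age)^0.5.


Formula: SI = H_dom * (base_age / age)^0.5
Age ratio = 50 / 41 = 1.21951
sqrt(age_ratio) = 1.10432
SI = 14.6 * 1.10432 = 16.1 m

16.1


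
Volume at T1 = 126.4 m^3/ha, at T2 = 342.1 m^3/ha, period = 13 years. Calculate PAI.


Formula: PAI = (V_T2 - V_T1) / (T2 - T1)
Volume increment = 342.1 - 126.4 = 215.7 m^3/ha
PAI = 215.7 / 13 = 16.59 m^3/ha/year

16.59


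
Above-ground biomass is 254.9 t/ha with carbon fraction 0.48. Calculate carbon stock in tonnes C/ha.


Formula: Carbon Stock = Biomass * Carbon Fraction
C = 254.9 t/ha * 0.48
C = 122.4 t C/ha

122.4


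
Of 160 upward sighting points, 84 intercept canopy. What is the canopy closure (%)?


Formula: Canopy closure = covered points / total points * 100
Closure = 84 / 160 * 100
Closure = 0.525 * 100 = 52.5%

52.5


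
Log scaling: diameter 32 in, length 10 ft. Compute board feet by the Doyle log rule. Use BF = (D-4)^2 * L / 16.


Doyle: BF = (D - 4)^2 * L / 16
Adjusted diameter = 32 - 4 = 28 in
(D-4)^2 = 28^2 = 784
BF = 784 * 10 / 16 = 490 BF

490


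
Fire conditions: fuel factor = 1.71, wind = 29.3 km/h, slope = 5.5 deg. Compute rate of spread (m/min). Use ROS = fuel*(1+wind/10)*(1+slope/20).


Formula: ROS = fuel * (1 + wind/10) * (1 + slope/20)
Wind factor = 1 + 29.3/10 = 3.93
Slope factor = 1 + 5.5/20 = 1.275
ROS = 1.71 * 3.93 * 1.275 = 8.57 m/min

8.57


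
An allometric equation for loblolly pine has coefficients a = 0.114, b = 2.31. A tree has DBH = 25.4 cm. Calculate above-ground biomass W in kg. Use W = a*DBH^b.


Formula: W = a * DBH^b  (allometric power law)
DBH^b = 25.4^2.31 = 1758.5952
W = 0.114 * 1758.5952 = 200.5 kg

200.5


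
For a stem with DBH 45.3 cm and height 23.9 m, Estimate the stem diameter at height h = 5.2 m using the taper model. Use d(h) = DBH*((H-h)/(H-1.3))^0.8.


Taper: d(h) = DBH * ((H - h) / (H - 1.3))^0.8
Numerator = H - h = 23.9 - 5.2 = 18.7 m
Denominator = H - 1.3 = 23.9 - 1.3 = 22.6 m
Ratio = 18.7 / 22.6 = 0.82743
d = 45.3 * 0.82743^0.8 = 38.9 cm

38.9


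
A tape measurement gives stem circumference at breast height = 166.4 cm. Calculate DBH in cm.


Formula: DBH = C / pi
DBH = 166.4 / pi
pi = 3.14159...
DBH = 53.0 cm

53.0


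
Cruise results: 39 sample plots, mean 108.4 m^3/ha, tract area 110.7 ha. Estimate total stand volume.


Formula: Total Volume = Mean Volume per ha * Total Area
Total Volume = 108.4 m^3/ha * 110.7 ha
Total Volume = 12000 m^3

12000


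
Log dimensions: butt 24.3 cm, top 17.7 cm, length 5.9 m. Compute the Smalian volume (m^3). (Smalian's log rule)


Smalian: V = (A1 + A2)/2 * L,  A = pi*(D/200)^2
A1 = pi*(24.3/200)^2 = 0.046377 m^2
A2 = pi*(17.7/200)^2 = 0.024606 m^2
V = (0.046377+0.024606)/2*5.9 = 0.2094 m^3

0.2094


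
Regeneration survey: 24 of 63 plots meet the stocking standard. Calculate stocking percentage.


Formula: Stocking % = stocked plots / total plots * 100
Stocking = 24 / 63 * 100
Stocking = 0.381 * 100 = 38.1%

38.1


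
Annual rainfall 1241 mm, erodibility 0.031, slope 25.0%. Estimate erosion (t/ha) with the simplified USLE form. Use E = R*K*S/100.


Formula: E = R * K * S / 100  (simplified USLE)
R * K = 1241 * 0.031 = 38.471
E = 38.471 * 25.0 / 100 = 9.62 t/ha

9.62


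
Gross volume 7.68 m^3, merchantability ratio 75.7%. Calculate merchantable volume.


Formula: MV = V_total * (merchantable_pct / 100)
Merchantable fraction = 75.7% / 100 = 0.757
MV = 7.68 m^3 * 0.757 = 5.814 m^3

5.814


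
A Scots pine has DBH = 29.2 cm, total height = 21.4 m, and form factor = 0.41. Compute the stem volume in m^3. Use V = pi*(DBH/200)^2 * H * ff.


Formula: V = pi * (DBH/200)^2 * H * ff
Radius = DBH/200 = 29.2/200 = 0.146 m
Radius^2 = 0.146^2 = 0.021316 m^2
V = pi * 0.021316 * 21.4 * 0.41
V = 0.588 m^3

0.588


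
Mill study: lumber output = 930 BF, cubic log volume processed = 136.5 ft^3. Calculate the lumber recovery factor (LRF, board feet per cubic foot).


Formula: LRF = Lumber Output (BF) / Log Input (ft^3)
LRF = 930 BF / 136.5 ft^3
LRF = 6.81 BF/ft^3

6.81


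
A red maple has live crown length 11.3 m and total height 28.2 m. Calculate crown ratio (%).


Formula: Crown Ratio = (Crown Length / Total Height) * 100
CR = (11.3 m / 28.2 m) * 100
CR = 0.4007 * 100 = 40.1%

40.1


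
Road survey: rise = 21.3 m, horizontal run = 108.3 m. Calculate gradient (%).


Formula: Gradient = rise / run * 100
Gradient = 21.3 / 108.3 * 100 = 19.7%

19.7


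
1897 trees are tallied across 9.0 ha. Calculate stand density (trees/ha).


Formula: Stand Density = N_trees / Area_ha
Density = 1897 trees / 9.0 ha
Density = 211 trees/ha

211


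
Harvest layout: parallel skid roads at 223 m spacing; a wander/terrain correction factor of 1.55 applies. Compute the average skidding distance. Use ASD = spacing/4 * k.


Formula: ASD = (spacing / 4) * correction
Uncorrected distance = spacing / 4 = 223 / 4 = 55.75 m
ASD = 55.75 * 1.55 = 86 m

86


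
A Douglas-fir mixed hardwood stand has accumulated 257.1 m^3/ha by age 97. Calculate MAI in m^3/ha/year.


Formula: MAI = Total Volume / Stand Age
MAI = 257.1 m^3/ha / 97 years
MAI = 2.65 m^3/ha/year

2.65


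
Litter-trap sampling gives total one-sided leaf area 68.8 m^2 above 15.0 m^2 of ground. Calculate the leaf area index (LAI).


Formula: LAI = total leaf area / ground area  (dimensionless)
LAI = 68.8 m^2 / 15.0 m^2
LAI = 4.59

4.59


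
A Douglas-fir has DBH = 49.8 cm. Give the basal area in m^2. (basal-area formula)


Formula: BA = pi * (DBH/2)^2 / 10000  (cm^2 to m^2)
Radius = DBH/2 = 49.8/2 = 24.9 cm
BA = pi * 24.9^2 / 10000
   = 1947.8189 cm^2 / 10000
   = 0.1948 m^2

0.1948


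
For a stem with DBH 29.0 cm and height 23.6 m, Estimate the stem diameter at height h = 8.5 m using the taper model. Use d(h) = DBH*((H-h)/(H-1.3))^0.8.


Taper: d(h) = DBH * ((H - h) / (H - 1.3))^0.8
Numerator = H - h = 23.6 - 8.5 = 15.1 m
Denominator = H - 1.3 = 23.6 - 1.3 = 22.3 m
Ratio = 15.1 / 22.3 = 0.67713
d = 29.0 * 0.67713^0.8 = 21.2 cm

21.2


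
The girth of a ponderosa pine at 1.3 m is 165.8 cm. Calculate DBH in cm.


Formula: DBH = C / pi
DBH = 165.8 / pi
pi = 3.14159...
DBH = 52.8 cm

52.8


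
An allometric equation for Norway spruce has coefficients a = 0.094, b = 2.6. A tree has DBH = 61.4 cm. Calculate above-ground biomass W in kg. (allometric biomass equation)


Formula: W = a * DBH^b  (allometric power law)
DBH^b = 61.4^2.6 = 44590.03
W = 0.094 * 44590.03 = 4191.5 kg

4191.5


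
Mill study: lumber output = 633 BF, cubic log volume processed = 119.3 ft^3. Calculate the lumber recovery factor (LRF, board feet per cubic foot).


Formula: LRF = Lumber Output (BF) / Log Input (ft^3)
LRF = 633 BF / 119.3 ft^3
LRF = 5.31 BF/ft^3

5.31


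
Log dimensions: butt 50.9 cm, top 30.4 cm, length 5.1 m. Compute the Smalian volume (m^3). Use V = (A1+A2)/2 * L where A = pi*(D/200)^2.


Smalian: V = (A1 + A2)/2 * L,  A = pi*(D/200)^2
A1 = pi*(50.9/200)^2 = 0.203482 m^2
A2 = pi*(30.4/200)^2 = 0.072583 m^2
V = (0.203482+0.072583)/2*5.1 = 0.704 m^3

0.704


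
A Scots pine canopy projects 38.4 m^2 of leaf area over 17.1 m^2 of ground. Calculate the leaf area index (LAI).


Formula: LAI = total leaf area / ground area  (dimensionless)
LAI = 38.4 m^2 / 17.1 m^2
LAI = 2.25

2.25


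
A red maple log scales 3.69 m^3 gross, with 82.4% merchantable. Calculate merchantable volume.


Formula: MV = V_total * (merchantable_pct / 100)
Merchantable fraction = 82.4% / 100 = 0.824
MV = 3.69 m^3 * 0.824 = 3.041 m^3

3.041


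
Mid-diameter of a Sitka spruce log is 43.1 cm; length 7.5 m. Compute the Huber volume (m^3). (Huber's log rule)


Huber: V = Am * L,  Am = pi*(Dm/200)^2
Am = pi*(43.1/200)^2 = 0.145896 m^2
V = 0.145896*7.5 = 1.0942 m^3

1.0942


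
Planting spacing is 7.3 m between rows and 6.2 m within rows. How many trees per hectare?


Formula: TPH = 10000 m^2/ha / (spacing_x * spacing_y)
Area per tree = 7.3 m * 6.2 m = 45.26 m^2
TPH = 10000 / 45.26 = 221 trees/ha

221


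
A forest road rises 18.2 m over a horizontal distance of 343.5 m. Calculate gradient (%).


Formula: Gradient = rise / run * 100
Gradient = 18.2 / 343.5 * 100 = 5.3%

5.3


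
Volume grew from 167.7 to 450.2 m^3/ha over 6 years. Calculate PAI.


Formula: PAI = (V_T2 - V_T1) / (T2 - T1)
Volume increment = 450.2 - 167.7 = 282.5 m^3/ha
PAI = 282.5 / 6 = 47.08 m^3/ha/year

47.08


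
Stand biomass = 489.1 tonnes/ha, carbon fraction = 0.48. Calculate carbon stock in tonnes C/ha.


Formula: Carbon Stock = Biomass * Carbon Fraction
C = 489.1 t/ha * 0.48
C = 234.8 t C/ha

234.8


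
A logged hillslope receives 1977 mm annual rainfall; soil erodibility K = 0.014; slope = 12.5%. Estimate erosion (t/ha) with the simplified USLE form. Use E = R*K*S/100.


Formula: E = R * K * S / 100  (simplified USLE)
R * K = 1977 * 0.014 = 27.678
E = 27.678 * 12.5 / 100 = 3.46 t/ha

3.46


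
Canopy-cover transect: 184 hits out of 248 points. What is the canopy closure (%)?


Formula: Canopy closure = covered points / total points * 100
Closure = 184 / 248 * 100
Closure = 0.7419 * 100 = 74.2%

74.2


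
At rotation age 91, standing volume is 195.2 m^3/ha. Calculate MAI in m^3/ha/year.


Formula: MAI = Total Volume / Stand Age
MAI = 195.2 m^3/ha / 91 years
MAI = 2.15 m^3/ha/year

2.15


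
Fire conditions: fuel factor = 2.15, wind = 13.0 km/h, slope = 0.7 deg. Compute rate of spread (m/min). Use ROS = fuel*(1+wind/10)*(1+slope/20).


Formula: ROS = fuel * (1 + wind/10) * (1 + slope/20)
Wind factor = 1 + 13.0/10 = 2.3
Slope factor = 1 + 0.7/20 = 1.035
ROS = 2.15 * 2.3 * 1.035 = 5.12 m/min

5.12


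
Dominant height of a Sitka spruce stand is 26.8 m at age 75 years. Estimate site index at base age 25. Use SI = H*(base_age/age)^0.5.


Formula: SI = H_dom * (base_age / age)^0.5
Age ratio = 25 / 75 = 0.33333
sqrt(age_ratio) = 0.57735
SI = 26.8 * 0.57735 = 15.5 m

15.5


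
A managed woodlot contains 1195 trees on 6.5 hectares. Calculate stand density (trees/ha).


Formula: Stand Density = N_trees / Area_ha
Density = 1195 trees / 6.5 ha
Density = 184 trees/ha

184


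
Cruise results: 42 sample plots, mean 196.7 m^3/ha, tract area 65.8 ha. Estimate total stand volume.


Formula: Total Volume = Mean Volume per ha * Total Area
Total Volume = 196.7 m^3/ha * 65.8 ha
Total Volume = 12943 m^3

12943


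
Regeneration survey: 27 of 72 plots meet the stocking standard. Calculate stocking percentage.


Formula: Stocking % = stocked plots / total plots * 100
Stocking = 27 / 72 * 100
Stocking = 0.375 * 100 = 37.5%

37.5


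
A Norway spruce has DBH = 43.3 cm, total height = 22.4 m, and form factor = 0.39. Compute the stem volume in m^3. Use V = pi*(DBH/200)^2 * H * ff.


Formula: V = pi * (DBH/200)^2 * H * ff
Radius = DBH/200 = 43.3/200 = 0.2165 m
Radius^2 = 0.2165^2 = 0.04687225 m^2
V = pi * 0.04687225 * 22.4 * 0.39
V = 1.286 m^3

1.286


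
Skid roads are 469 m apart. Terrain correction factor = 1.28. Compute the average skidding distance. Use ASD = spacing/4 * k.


Formula: ASD = (spacing / 4) * correction
Uncorrected distance = spacing / 4 = 469 / 4 = 117.25 m
ASD = 117.25 * 1.28 = 150 m

150


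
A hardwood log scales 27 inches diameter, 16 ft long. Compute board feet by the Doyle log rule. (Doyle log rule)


Doyle: BF = (D - 4)^2 * L / 16
Adjusted diameter = 27 - 4 = 23 in
(D-4)^2 = 23^2 = 529
BF = 529 * 16 / 16 = 529 BF

529


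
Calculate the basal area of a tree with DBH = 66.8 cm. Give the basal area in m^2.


Formula: BA = pi * (DBH/2)^2 / 10000  (cm^2 to m^2)
Radius = DBH/2 = 66.8/2 = 33.4 cm
BA = pi * 33.4^2 / 10000
   = 3504.6351 cm^2 / 10000
   = 0.3505 m^2

0.3505


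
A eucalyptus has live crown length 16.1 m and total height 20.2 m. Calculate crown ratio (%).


Formula: Crown Ratio = (Crown Length / Total Height) * 100
CR = (16.1 m / 20.2 m) * 100
CR = 0.797 * 100 = 79.7%

79.7


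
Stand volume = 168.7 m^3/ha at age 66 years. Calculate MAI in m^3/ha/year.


Formula: MAI = Total Volume / Stand Age
MAI = 168.7 m^3/ha / 66 years
MAI = 2.56 m^3/ha/year

2.56


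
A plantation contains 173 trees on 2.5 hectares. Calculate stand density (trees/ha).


Formula: Stand Density = N_trees / Area_ha
Density = 173 trees / 2.5 ha
Density = 69 trees/ha

69


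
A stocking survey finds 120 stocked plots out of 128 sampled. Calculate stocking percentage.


Formula: Stocking % = stocked plots / total plots * 100
Stocking = 120 / 128 * 100
Stocking = 0.9375 * 100 = 93.8%

93.8


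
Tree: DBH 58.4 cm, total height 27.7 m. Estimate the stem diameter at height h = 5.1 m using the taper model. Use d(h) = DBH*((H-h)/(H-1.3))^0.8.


Taper: d(h) = DBH * ((H - h) / (H - 1.3))^0.8
Numerator = H - h = 27.7 - 5.1 = 22.6 m
Denominator = H - 1.3 = 27.7 - 1.3 = 26.4 m
Ratio = 22.6 / 26.4 = 0.85606
d = 58.4 * 0.85606^0.8 = 51.6 cm

51.6


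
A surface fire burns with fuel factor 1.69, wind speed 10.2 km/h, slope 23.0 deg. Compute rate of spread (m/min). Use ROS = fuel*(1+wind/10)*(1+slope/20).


Formula: ROS = fuel * (1 + wind/10) * (1 + slope/20)
Wind factor = 1 + 10.2/10 = 2.02
Slope factor = 1 + 23.0/20 = 2.15
ROS = 1.69 * 2.02 * 2.15 = 7.34 m/min

7.34


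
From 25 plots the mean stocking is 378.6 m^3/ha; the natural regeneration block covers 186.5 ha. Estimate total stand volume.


Formula: Total Volume = Mean Volume per ha * Total Area
Total Volume = 378.6 m^3/ha * 186.5 ha
Total Volume = 70609 m^3

70609


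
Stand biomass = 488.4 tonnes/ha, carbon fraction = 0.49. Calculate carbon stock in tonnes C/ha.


Formula: Carbon Stock = Biomass * Carbon Fraction
C = 488.4 t/ha * 0.49
C = 239.3 t C/ha

239.3


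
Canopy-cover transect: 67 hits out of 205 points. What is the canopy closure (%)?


Formula: Canopy closure = covered points / total points * 100
Closure = 67 / 205 * 100
Closure = 0.3268 * 100 = 32.7%

32.7


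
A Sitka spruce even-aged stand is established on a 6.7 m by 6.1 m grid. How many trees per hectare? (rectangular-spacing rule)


Formula: TPH = 10000 m^2/ha / (spacing_x * spacing_y)
Area per tree = 6.7 m * 6.1 m = 40.87 m^2
TPH = 10000 / 40.87 = 245 trees/ha

245


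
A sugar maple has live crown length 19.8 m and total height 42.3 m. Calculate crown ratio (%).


Formula: Crown Ratio = (Crown Length / Total Height) * 100
CR = (19.8 m / 42.3 m) * 100
CR = 0.4681 * 100 = 46.8%

46.8


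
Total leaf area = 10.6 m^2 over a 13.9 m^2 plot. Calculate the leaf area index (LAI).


Formula: LAI = total leaf area / ground area  (dimensionless)
LAI = 10.6 m^2 / 13.9 m^2
LAI = 0.76

0.76


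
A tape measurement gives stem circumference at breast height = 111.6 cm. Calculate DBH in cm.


Formula: DBH = C / pi
DBH = 111.6 / pi
pi = 3.14159...
DBH = 35.5 cm

35.5


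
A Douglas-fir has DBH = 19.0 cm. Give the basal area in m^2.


Formula: BA = pi * (DBH/2)^2 / 10000  (cm^2 to m^2)
Radius = DBH/2 = 19.0/2 = 9.5 cm
BA = pi * 9.5^2 / 10000
   = 283.5287 cm^2 / 10000
   = 0.0284 m^2

0.0284


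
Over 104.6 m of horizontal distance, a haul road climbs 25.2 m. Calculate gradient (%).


Formula: Gradient = rise / run * 100
Gradient = 25.2 / 104.6 * 100 = 24.1%

24.1


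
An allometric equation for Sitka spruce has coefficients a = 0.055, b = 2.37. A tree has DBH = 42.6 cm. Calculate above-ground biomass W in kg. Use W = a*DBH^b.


Formula: W = a * DBH^b  (allometric power law)
DBH^b = 42.6^2.37 = 7272.785
W = 0.055 * 7272.785 = 400.0 kg

400.0


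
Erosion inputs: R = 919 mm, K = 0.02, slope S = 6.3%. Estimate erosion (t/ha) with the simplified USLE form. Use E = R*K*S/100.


Formula: E = R * K * S / 100  (simplified USLE)
R * K = 919 * 0.02 = 18.38
E = 18.38 * 6.3 / 100 = 1.16 t/ha

1.16


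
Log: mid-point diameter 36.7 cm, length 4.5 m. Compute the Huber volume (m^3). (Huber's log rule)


Huber: V = Am * L,  Am = pi*(Dm/200)^2
Am = pi*(36.7/200)^2 = 0.105784 m^2
V = 0.105784*4.5 = 0.476 m^3

0.476


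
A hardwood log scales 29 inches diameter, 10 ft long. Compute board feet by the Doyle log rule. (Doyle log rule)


Doyle: BF = (D - 4)^2 * L / 16
Adjusted diameter = 29 - 4 = 25 in
(D-4)^2 = 25^2 = 625
BF = 625 * 10 / 16 = 391 BF

391


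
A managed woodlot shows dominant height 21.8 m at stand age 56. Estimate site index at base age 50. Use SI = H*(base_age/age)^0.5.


Formula: SI = H_dom * (base_age / age)^0.5
Age ratio = 50 / 56 = 0.89286
sqrt(age_ratio) = 0.94491
SI = 21.8 * 0.94491 = 20.6 m

20.6


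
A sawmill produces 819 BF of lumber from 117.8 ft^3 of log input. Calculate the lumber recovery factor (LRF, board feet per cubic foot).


Formula: LRF = Lumber Output (BF) / Log Input (ft^3)
LRF = 819 BF / 117.8 ft^3
LRF = 6.95 BF/ft^3

6.95


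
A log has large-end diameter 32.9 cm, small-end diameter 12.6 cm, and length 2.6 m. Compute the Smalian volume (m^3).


Smalian: V = (A1 + A2)/2 * L,  A = pi*(D/200)^2
A1 = pi*(32.9/200)^2 = 0.085012 m^2
A2 = pi*(12.6/200)^2 = 0.012469 m^2
V = (0.085012+0.012469)/2*2.6 = 0.1267 m^3

0.1267


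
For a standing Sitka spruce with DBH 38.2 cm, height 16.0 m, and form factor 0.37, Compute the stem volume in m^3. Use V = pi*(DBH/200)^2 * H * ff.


Formula: V = pi * (DBH/200)^2 * H * ff
Radius = DBH/200 = 38.2/200 = 0.191 m
Radius^2 = 0.191^2 = 0.036481 m^2
V = pi * 0.036481 * 16.0 * 0.37
V = 0.678 m^3

0.678


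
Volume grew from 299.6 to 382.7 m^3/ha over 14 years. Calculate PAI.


Formula: PAI = (V_T2 - V_T1) / (T2 - T1)
Volume increment = 382.7 - 299.6 = 83.1 m^3/ha
PAI = 83.1 / 14 = 5.94 m^3/ha/year

5.94


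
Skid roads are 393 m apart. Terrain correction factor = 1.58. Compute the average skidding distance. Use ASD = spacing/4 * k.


Formula: ASD = (spacing / 4) * correction
Uncorrected distance = spacing / 4 = 393 / 4 = 98.25 m
ASD = 98.25 * 1.58 = 155 m

155


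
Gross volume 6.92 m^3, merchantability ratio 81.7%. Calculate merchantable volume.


Formula: MV = V_total * (merchantable_pct / 100)
Merchantable fraction = 81.7% / 100 = 0.817
MV = 6.92 m^3 * 0.817 = 5.654 m^3

5.654


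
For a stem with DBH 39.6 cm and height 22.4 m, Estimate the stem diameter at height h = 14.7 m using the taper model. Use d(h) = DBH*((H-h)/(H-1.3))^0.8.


Taper: d(h) = DBH * ((H - h) / (H - 1.3))^0.8
Numerator = H - h = 22.4 - 14.7 = 7.7 m
Denominator = H - 1.3 = 22.4 - 1.3 = 21.1 m
Ratio = 7.7 / 21.1 = 0.36493
d = 39.6 * 0.36493^0.8 = 17.7 cm

17.7


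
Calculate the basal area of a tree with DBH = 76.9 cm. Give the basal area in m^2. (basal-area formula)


Formula: BA = pi * (DBH/2)^2 / 10000  (cm^2 to m^2)
Radius = DBH/2 = 76.9/2 = 38.45 cm
BA = pi * 38.45^2 / 10000
   = 4644.5384 cm^2 / 10000
   = 0.4645 m^2

0.4645


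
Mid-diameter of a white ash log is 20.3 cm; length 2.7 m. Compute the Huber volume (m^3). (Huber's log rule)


Huber: V = Am * L,  Am = pi*(Dm/200)^2
Am = pi*(20.3/200)^2 = 0.032365 m^2
V = 0.032365*2.7 = 0.0874 m^3

0.0874


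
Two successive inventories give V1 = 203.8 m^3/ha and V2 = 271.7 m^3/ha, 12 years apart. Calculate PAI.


Formula: PAI = (V_T2 - V_T1) / (T2 - T1)
Volume increment = 271.7 - 203.8 = 67.9 m^3/ha
PAI = 67.9 / 12 = 5.66 m^3/ha/year

5.66


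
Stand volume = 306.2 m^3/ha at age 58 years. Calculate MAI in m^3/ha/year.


Formula: MAI = Total Volume / Stand Age
MAI = 306.2 m^3/ha / 58 years
MAI = 5.28 m^3/ha/year

5.28


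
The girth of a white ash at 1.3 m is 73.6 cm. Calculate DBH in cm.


Formula: DBH = C / pi
DBH = 73.6 / pi
pi = 3.14159...
DBH = 23.4 cm

23.4


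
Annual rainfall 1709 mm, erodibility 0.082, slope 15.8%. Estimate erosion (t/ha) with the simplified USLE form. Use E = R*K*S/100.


Formula: E = R * K * S / 100  (simplified USLE)
R * K = 1709 * 0.082 = 140.138
E = 140.138 * 15.8 / 100 = 22.14 t/ha

22.14


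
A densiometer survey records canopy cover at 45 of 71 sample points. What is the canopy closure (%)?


Formula: Canopy closure = covered points / total points * 100
Closure = 45 / 71 * 100
Closure = 0.6338 * 100 = 63.4%

63.4


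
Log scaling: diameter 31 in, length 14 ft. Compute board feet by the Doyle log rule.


Doyle: BF = (D - 4)^2 * L / 16
Adjusted diameter = 31 - 4 = 27 in
(D-4)^2 = 27^2 = 729
BF = 729 * 14 / 16 = 638 BF

638


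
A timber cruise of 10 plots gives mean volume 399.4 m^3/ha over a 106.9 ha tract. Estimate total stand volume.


Formula: Total Volume = Mean Volume per ha * Total Area
Total Volume = 399.4 m^3/ha * 106.9 ha
Total Volume = 42696 m^3

42696


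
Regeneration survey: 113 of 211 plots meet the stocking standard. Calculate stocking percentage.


Formula: Stocking % = stocked plots / total plots * 100
Stocking = 113 / 211 * 100
Stocking = 0.5355 * 100 = 53.6%

53.6


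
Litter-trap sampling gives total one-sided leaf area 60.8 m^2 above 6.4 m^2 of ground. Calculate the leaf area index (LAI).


Formula: LAI = total leaf area / ground area  (dimensionless)
LAI = 60.8 m^2 / 6.4 m^2
LAI = 9.5

9.5


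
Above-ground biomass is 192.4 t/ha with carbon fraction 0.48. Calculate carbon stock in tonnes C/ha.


Formula: Carbon Stock = Biomass * Carbon Fraction
C = 192.4 t/ha * 0.48
C = 92.4 t C/ha

92.4


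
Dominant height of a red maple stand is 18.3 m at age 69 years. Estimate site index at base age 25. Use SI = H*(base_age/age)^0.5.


Formula: SI = H_dom * (base_age / age)^0.5
Age ratio = 25 / 69 = 0.36232
sqrt(age_ratio) = 0.60193
SI = 18.3 * 0.60193 = 11.0 m

11.0


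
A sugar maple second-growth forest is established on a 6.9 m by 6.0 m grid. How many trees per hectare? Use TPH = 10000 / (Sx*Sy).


Formula: TPH = 10000 m^2/ha / (spacing_x * spacing_y)
Area per tree = 6.9 m * 6.0 m = 41.4 m^2
TPH = 10000 / 41.4 = 242 trees/ha

242


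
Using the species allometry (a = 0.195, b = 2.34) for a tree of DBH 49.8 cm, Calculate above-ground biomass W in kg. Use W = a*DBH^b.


Formula: W = a * DBH^b  (allometric power law)
DBH^b = 49.8^2.34 = 9365.1915
W = 0.195 * 9365.1915 = 1826.2 kg

1826.2


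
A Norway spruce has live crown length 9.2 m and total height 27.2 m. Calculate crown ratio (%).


Formula: Crown Ratio = (Crown Length / Total Height) * 100
CR = (9.2 m / 27.2 m) * 100
CR = 0.3382 * 100 = 33.8%

33.8


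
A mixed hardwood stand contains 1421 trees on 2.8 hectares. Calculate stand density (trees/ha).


Formula: Stand Density = N_trees / Area_ha
Density = 1421 trees / 2.8 ha
Density = 508 trees/ha

508


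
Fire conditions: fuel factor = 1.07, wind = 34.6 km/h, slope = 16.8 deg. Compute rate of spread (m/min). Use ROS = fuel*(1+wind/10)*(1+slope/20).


Formula: ROS = fuel * (1 + wind/10) * (1 + slope/20)
Wind factor = 1 + 34.6/10 = 4.46
Slope factor = 1 + 16.8/20 = 1.84
ROS = 1.07 * 4.46 * 1.84 = 8.78 m/min

8.78


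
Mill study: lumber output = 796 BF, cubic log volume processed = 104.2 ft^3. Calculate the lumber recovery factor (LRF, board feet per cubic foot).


Formula: LRF = Lumber Output (BF) / Log Input (ft^3)
LRF = 796 BF / 104.2 ft^3
LRF = 7.64 BF/ft^3

7.64


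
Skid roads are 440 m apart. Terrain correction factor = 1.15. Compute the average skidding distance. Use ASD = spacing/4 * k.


Formula: ASD = (spacing / 4) * correction
Uncorrected distance = spacing / 4 = 440 / 4 = 110 m
ASD = 110 * 1.15 = 127 m

127


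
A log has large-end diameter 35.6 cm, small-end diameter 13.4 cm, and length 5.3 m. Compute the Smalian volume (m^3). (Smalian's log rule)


Smalian: V = (A1 + A2)/2 * L,  A = pi*(D/200)^2
A1 = pi*(35.6/200)^2 = 0.099538 m^2
A2 = pi*(13.4/200)^2 = 0.014103 m^2
V = (0.099538+0.014103)/2*5.3 = 0.3011 m^3

0.3011


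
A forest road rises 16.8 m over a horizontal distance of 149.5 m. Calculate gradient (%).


Formula: Gradient = rise / run * 100
Gradient = 16.8 / 149.5 * 100 = 11.2%

11.2


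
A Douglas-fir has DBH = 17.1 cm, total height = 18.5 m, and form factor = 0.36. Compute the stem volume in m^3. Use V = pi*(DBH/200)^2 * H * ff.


Formula: V = pi * (DBH/200)^2 * H * ff
Radius = DBH/200 = 17.1/200 = 0.0855 m
Radius^2 = 0.0855^2 = 0.00731025 m^2
V = pi * 0.00731025 * 18.5 * 0.36
V = 0.153 m^3

0.153


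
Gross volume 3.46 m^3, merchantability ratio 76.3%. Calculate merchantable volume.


Formula: MV = V_total * (merchantable_pct / 100)
Merchantable fraction = 76.3% / 100 = 0.763
MV = 3.46 m^3 * 0.763 = 2.64 m^3

2.64


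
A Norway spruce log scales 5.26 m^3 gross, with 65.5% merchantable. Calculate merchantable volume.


Formula: MV = V_total * (merchantable_pct / 100)
Merchantable fraction = 65.5% / 100 = 0.655
MV = 5.26 m^3 * 0.655 = 3.445 m^3

3.445


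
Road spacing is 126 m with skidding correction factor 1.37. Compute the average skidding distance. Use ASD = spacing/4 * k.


Formula: ASD = (spacing / 4) * correction
Uncorrected distance = spacing / 4 = 126 / 4 = 31.5 m
ASD = 31.5 * 1.37 = 43 m

43


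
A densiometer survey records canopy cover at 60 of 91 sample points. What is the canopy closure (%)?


Formula: Canopy closure = covered points / total points * 100
Closure = 60 / 91 * 100
Closure = 0.6593 * 100 = 65.9%

65.9


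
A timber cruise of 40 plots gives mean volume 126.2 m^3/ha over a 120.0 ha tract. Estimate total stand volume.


Formula: Total Volume = Mean Volume per ha * Total Area
Total Volume = 126.2 m^3/ha * 120.0 ha
Total Volume = 15144 m^3

15144


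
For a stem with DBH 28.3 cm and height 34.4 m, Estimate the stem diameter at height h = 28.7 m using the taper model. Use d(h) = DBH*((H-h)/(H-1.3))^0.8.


Taper: d(h) = DBH * ((H - h) / (H - 1.3))^0.8
Numerator = H - h = 34.4 - 28.7 = 5.7 m
Denominator = H - 1.3 = 34.4 - 1.3 = 33.1 m
Ratio = 5.7 / 33.1 = 0.17221
d = 28.3 * 0.17221^0.8 = 6.9 cm

6.9


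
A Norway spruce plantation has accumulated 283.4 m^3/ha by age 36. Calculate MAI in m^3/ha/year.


Formula: MAI = Total Volume / Stand Age
MAI = 283.4 m^3/ha / 36 years
MAI = 7.87 m^3/ha/year

7.87


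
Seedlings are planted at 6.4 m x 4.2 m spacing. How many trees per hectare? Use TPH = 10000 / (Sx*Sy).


Formula: TPH = 10000 m^2/ha / (spacing_x * spacing_y)
Area per tree = 6.4 m * 4.2 m = 26.88 m^2
TPH = 10000 / 26.88 = 372 trees/ha

372


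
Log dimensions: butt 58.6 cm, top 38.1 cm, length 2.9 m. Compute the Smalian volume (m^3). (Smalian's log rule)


Smalian: V = (A1 + A2)/2 * L,  A = pi*(D/200)^2
A1 = pi*(58.6/200)^2 = 0.269703 m^2
A2 = pi*(38.1/200)^2 = 0.114009 m^2
V = (0.269703+0.114009)/2*2.9 = 0.5564 m^3

0.5564


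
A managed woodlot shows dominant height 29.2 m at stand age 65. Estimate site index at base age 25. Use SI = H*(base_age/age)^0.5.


Formula: SI = H_dom * (base_age / age)^0.5
Age ratio = 25 / 65 = 0.38462
sqrt(age_ratio) = 0.62017
SI = 29.2 * 0.62017 = 18.1 m

18.1


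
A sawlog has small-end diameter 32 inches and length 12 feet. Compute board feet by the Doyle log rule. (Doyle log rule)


Doyle: BF = (D - 4)^2 * L / 16
Adjusted diameter = 32 - 4 = 28 in
(D-4)^2 = 28^2 = 784
BF = 784 * 12 / 16 = 588 BF

588


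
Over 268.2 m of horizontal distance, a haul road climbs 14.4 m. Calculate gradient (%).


Formula: Gradient = rise / run * 100
Gradient = 14.4 / 268.2 * 100 = 5.4%

5.4


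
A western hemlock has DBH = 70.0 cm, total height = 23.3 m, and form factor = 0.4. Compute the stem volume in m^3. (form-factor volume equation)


Formula: V = pi * (DBH/200)^2 * H * ff
Radius = DBH/200 = 70.0/200 = 0.35 m
Radius^2 = 0.35^2 = 0.1225 m^2
V = pi * 0.1225 * 23.3 * 0.4
V = 3.587 m^3

3.587


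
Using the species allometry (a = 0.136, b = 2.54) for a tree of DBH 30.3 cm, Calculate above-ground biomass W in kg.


Formula: W = a * DBH^b  (allometric power law)
DBH^b = 30.3^2.54 = 5792.4764
W = 0.136 * 5792.4764 = 787.8 kg

787.8


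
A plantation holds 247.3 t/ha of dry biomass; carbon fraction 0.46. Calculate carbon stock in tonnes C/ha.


Formula: Carbon Stock = Biomass * Carbon Fraction
C = 247.3 t/ha * 0.46
C = 113.8 t C/ha

113.8


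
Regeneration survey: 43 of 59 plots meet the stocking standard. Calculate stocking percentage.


Formula: Stocking % = stocked plots / total plots * 100
Stocking = 43 / 59 * 100
Stocking = 0.7288 * 100 = 72.9%

72.9


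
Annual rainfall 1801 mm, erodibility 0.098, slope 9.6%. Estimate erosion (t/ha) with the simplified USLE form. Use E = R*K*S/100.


Formula: E = R * K * S / 100  (simplified USLE)
R * K = 1801 * 0.098 = 176.498
E = 176.498 * 9.6 / 100 = 16.94 t/ha

16.94


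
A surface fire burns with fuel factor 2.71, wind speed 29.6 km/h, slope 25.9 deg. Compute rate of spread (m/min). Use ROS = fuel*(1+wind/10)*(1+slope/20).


Formula: ROS = fuel * (1 + wind/10) * (1 + slope/20)
Wind factor = 1 + 29.6/10 = 3.96
Slope factor = 1 + 25.9/20 = 2.295
ROS = 2.71 * 3.96 * 2.295 = 24.63 m/min

24.63


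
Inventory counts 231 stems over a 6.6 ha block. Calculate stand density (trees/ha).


Formula: Stand Density = N_trees / Area_ha
Density = 231 trees / 6.6 ha
Density = 35 trees/ha

35


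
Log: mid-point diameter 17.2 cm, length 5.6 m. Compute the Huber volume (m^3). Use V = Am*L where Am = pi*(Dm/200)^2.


Huber: V = Am * L,  Am = pi*(Dm/200)^2
Am = pi*(17.2/200)^2 = 0.023235 m^2
V = 0.023235*5.6 = 0.1301 m^3

0.1301


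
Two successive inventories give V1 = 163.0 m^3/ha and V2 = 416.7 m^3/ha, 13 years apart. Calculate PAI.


Formula: PAI = (V_T2 - V_T1) / (T2 - T1)
Volume increment = 416.7 - 163.0 = 253.7 m^3/ha
PAI = 253.7 / 13 = 19.52 m^3/ha/year

19.52


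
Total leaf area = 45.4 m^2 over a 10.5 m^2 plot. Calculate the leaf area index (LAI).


Formula: LAI = total leaf area / ground area  (dimensionless)
LAI = 45.4 m^2 / 10.5 m^2
LAI = 4.32

4.32


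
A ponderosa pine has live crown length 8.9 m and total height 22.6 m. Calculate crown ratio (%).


Formula: Crown Ratio = (Crown Length / Total Height) * 100
CR = (8.9 m / 22.6 m) * 100
CR = 0.3938 * 100 = 39.4%

39.4


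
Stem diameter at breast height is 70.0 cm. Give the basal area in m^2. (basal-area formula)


Formula: BA = pi * (DBH/2)^2 / 10000  (cm^2 to m^2)
Radius = DBH/2 = 70.0/2 = 35.0 cm
BA = pi * 35.0^2 / 10000
   = 3848.451 cm^2 / 10000
   = 0.3848 m^2

0.3848


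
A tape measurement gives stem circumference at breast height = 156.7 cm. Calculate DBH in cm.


Formula: DBH = C / pi
DBH = 156.7 / pi
pi = 3.14159...
DBH = 49.9 cm

49.9


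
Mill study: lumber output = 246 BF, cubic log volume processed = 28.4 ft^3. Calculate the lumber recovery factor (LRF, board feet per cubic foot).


Formula: LRF = Lumber Output (BF) / Log Input (ft^3)
LRF = 246 BF / 28.4 ft^3
LRF = 8.66 BF/ft^3

8.66


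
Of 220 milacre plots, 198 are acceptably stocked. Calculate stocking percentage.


Formula: Stocking % = stocked plots / total plots * 100
Stocking = 198 / 220 * 100
Stocking = 0.9 * 100 = 90.0%

90.0


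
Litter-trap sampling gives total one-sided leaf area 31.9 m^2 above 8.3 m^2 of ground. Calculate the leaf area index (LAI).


Formula: LAI = total leaf area / ground area  (dimensionless)
LAI = 31.9 m^2 / 8.3 m^2
LAI = 3.84

3.84


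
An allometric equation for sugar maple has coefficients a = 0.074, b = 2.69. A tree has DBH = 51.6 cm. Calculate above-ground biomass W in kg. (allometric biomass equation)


Formula: W = a * DBH^b  (allometric power law)
DBH^b = 51.6^2.69 = 40460.1695
W = 0.074 * 40460.1695 = 2994.1 kg

2994.1


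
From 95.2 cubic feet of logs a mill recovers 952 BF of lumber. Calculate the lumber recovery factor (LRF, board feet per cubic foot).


Formula: LRF = Lumber Output (BF) / Log Input (ft^3)
LRF = 952 BF / 95.2 ft^3
LRF = 10.0 BF/ft^3

10.0


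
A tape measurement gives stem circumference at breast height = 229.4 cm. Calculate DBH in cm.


Formula: DBH = C / pi
DBH = 229.4 / pi
pi = 3.14159...
DBH = 73.0 cm

73.0


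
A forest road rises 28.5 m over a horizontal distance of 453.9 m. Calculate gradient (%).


Formula: Gradient = rise / run * 100
Gradient = 28.5 / 453.9 * 100 = 6.3%

6.3


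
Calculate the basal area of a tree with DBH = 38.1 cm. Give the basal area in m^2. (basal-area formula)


Formula: BA = pi * (DBH/2)^2 / 10000  (cm^2 to m^2)
Radius = DBH/2 = 38.1/2 = 19.05 cm
BA = pi * 19.05^2 / 10000
   = 1140.0918 cm^2 / 10000
   = 0.114 m^2

0.114
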